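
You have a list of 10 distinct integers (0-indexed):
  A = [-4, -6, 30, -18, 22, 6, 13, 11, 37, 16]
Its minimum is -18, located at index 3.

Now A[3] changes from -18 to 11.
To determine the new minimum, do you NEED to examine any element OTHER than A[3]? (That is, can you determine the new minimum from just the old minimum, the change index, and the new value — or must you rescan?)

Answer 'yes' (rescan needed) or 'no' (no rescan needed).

Old min = -18 at index 3
Change at index 3: -18 -> 11
Index 3 WAS the min and new value 11 > old min -18. Must rescan other elements to find the new min.
Needs rescan: yes

Answer: yes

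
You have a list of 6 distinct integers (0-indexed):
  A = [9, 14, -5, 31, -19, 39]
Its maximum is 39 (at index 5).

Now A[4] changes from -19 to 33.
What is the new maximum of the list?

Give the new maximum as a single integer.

Old max = 39 (at index 5)
Change: A[4] -19 -> 33
Changed element was NOT the old max.
  New max = max(old_max, new_val) = max(39, 33) = 39

Answer: 39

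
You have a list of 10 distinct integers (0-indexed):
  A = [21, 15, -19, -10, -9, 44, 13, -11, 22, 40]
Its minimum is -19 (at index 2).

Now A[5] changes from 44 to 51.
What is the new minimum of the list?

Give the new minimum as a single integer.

Answer: -19

Derivation:
Old min = -19 (at index 2)
Change: A[5] 44 -> 51
Changed element was NOT the old min.
  New min = min(old_min, new_val) = min(-19, 51) = -19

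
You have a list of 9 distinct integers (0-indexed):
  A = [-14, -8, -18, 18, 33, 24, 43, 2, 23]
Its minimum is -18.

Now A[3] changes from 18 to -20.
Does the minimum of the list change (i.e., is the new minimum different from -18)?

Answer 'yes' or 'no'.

Old min = -18
Change: A[3] 18 -> -20
Changed element was NOT the min; min changes only if -20 < -18.
New min = -20; changed? yes

Answer: yes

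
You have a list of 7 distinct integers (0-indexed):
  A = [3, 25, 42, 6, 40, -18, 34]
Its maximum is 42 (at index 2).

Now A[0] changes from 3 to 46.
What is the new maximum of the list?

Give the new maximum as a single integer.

Answer: 46

Derivation:
Old max = 42 (at index 2)
Change: A[0] 3 -> 46
Changed element was NOT the old max.
  New max = max(old_max, new_val) = max(42, 46) = 46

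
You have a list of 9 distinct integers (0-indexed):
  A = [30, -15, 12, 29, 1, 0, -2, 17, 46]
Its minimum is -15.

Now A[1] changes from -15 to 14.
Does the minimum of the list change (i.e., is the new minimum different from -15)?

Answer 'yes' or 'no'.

Old min = -15
Change: A[1] -15 -> 14
Changed element was the min; new min must be rechecked.
New min = -2; changed? yes

Answer: yes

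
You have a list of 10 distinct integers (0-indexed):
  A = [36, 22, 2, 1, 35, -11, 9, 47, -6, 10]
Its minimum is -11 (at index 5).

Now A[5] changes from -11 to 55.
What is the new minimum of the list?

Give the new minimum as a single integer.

Old min = -11 (at index 5)
Change: A[5] -11 -> 55
Changed element WAS the min. Need to check: is 55 still <= all others?
  Min of remaining elements: -6
  New min = min(55, -6) = -6

Answer: -6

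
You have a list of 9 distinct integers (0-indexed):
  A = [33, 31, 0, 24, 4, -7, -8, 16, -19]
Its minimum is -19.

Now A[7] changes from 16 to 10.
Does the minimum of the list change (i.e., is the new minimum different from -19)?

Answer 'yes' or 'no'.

Old min = -19
Change: A[7] 16 -> 10
Changed element was NOT the min; min changes only if 10 < -19.
New min = -19; changed? no

Answer: no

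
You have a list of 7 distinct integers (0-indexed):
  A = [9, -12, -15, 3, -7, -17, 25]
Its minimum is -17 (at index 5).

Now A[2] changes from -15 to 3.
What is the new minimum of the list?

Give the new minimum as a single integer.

Answer: -17

Derivation:
Old min = -17 (at index 5)
Change: A[2] -15 -> 3
Changed element was NOT the old min.
  New min = min(old_min, new_val) = min(-17, 3) = -17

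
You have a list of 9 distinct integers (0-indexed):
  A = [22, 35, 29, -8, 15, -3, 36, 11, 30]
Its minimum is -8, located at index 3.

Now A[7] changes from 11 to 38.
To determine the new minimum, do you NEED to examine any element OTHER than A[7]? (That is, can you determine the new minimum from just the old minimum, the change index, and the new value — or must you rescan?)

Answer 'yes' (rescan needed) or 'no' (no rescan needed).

Old min = -8 at index 3
Change at index 7: 11 -> 38
Index 7 was NOT the min. New min = min(-8, 38). No rescan of other elements needed.
Needs rescan: no

Answer: no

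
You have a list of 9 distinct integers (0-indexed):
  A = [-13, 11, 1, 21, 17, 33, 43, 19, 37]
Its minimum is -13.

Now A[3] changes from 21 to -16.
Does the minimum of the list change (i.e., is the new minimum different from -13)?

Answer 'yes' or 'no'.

Answer: yes

Derivation:
Old min = -13
Change: A[3] 21 -> -16
Changed element was NOT the min; min changes only if -16 < -13.
New min = -16; changed? yes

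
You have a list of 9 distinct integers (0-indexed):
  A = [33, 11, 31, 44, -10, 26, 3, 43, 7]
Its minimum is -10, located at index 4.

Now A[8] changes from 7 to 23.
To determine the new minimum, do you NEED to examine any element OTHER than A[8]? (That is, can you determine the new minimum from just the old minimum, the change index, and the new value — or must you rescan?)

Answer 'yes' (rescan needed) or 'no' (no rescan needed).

Old min = -10 at index 4
Change at index 8: 7 -> 23
Index 8 was NOT the min. New min = min(-10, 23). No rescan of other elements needed.
Needs rescan: no

Answer: no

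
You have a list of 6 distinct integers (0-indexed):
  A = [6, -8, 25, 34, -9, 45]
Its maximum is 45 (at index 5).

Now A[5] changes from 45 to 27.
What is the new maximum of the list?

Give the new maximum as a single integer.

Answer: 34

Derivation:
Old max = 45 (at index 5)
Change: A[5] 45 -> 27
Changed element WAS the max -> may need rescan.
  Max of remaining elements: 34
  New max = max(27, 34) = 34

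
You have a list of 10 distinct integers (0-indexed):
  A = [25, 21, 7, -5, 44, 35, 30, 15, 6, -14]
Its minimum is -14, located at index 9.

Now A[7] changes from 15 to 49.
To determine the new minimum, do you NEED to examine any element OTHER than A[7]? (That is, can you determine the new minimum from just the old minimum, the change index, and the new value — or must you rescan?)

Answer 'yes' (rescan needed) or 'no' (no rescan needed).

Answer: no

Derivation:
Old min = -14 at index 9
Change at index 7: 15 -> 49
Index 7 was NOT the min. New min = min(-14, 49). No rescan of other elements needed.
Needs rescan: no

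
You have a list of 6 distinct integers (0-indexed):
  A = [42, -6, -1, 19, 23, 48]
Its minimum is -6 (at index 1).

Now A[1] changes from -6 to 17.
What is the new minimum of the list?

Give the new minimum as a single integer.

Answer: -1

Derivation:
Old min = -6 (at index 1)
Change: A[1] -6 -> 17
Changed element WAS the min. Need to check: is 17 still <= all others?
  Min of remaining elements: -1
  New min = min(17, -1) = -1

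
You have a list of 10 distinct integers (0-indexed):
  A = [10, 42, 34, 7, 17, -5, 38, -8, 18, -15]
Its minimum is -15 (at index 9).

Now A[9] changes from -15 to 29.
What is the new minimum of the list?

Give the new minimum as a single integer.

Old min = -15 (at index 9)
Change: A[9] -15 -> 29
Changed element WAS the min. Need to check: is 29 still <= all others?
  Min of remaining elements: -8
  New min = min(29, -8) = -8

Answer: -8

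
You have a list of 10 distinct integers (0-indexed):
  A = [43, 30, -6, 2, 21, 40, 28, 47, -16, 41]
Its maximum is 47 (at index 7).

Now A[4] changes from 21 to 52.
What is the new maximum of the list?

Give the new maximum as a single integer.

Answer: 52

Derivation:
Old max = 47 (at index 7)
Change: A[4] 21 -> 52
Changed element was NOT the old max.
  New max = max(old_max, new_val) = max(47, 52) = 52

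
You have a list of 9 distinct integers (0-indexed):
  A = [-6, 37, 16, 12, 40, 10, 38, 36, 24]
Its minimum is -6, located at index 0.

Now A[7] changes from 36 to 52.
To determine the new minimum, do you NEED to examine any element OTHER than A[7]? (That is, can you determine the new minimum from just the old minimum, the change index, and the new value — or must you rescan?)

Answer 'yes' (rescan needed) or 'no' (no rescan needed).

Answer: no

Derivation:
Old min = -6 at index 0
Change at index 7: 36 -> 52
Index 7 was NOT the min. New min = min(-6, 52). No rescan of other elements needed.
Needs rescan: no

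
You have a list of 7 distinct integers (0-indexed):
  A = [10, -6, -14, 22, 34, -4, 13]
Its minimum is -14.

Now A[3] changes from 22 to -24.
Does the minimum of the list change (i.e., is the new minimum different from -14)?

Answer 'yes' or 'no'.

Answer: yes

Derivation:
Old min = -14
Change: A[3] 22 -> -24
Changed element was NOT the min; min changes only if -24 < -14.
New min = -24; changed? yes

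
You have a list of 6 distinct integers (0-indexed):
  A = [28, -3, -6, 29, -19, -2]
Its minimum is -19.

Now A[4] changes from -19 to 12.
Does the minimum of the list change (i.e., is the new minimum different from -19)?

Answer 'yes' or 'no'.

Answer: yes

Derivation:
Old min = -19
Change: A[4] -19 -> 12
Changed element was the min; new min must be rechecked.
New min = -6; changed? yes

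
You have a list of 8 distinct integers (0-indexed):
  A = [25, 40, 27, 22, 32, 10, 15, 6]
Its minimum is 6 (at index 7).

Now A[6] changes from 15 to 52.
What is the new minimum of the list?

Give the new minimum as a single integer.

Old min = 6 (at index 7)
Change: A[6] 15 -> 52
Changed element was NOT the old min.
  New min = min(old_min, new_val) = min(6, 52) = 6

Answer: 6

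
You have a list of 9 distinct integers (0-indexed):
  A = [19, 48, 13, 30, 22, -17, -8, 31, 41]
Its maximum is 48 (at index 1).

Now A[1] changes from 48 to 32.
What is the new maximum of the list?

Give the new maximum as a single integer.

Old max = 48 (at index 1)
Change: A[1] 48 -> 32
Changed element WAS the max -> may need rescan.
  Max of remaining elements: 41
  New max = max(32, 41) = 41

Answer: 41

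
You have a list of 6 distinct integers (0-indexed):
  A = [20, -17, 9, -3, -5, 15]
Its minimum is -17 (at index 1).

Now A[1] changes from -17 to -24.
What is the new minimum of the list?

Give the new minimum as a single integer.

Answer: -24

Derivation:
Old min = -17 (at index 1)
Change: A[1] -17 -> -24
Changed element WAS the min. Need to check: is -24 still <= all others?
  Min of remaining elements: -5
  New min = min(-24, -5) = -24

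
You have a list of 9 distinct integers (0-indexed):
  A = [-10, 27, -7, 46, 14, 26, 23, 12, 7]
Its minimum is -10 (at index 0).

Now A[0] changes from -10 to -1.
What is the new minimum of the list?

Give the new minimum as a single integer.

Old min = -10 (at index 0)
Change: A[0] -10 -> -1
Changed element WAS the min. Need to check: is -1 still <= all others?
  Min of remaining elements: -7
  New min = min(-1, -7) = -7

Answer: -7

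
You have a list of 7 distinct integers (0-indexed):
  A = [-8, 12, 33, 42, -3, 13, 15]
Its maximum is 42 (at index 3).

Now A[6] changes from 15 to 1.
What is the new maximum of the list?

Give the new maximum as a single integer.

Old max = 42 (at index 3)
Change: A[6] 15 -> 1
Changed element was NOT the old max.
  New max = max(old_max, new_val) = max(42, 1) = 42

Answer: 42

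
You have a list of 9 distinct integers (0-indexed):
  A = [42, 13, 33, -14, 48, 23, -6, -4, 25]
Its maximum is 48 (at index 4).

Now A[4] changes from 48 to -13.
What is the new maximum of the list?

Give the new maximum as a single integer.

Old max = 48 (at index 4)
Change: A[4] 48 -> -13
Changed element WAS the max -> may need rescan.
  Max of remaining elements: 42
  New max = max(-13, 42) = 42

Answer: 42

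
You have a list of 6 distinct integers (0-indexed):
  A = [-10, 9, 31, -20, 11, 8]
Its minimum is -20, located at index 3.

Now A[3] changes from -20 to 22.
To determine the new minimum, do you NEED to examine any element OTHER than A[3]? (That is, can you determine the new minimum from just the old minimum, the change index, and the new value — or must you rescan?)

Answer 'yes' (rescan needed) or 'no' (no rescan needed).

Old min = -20 at index 3
Change at index 3: -20 -> 22
Index 3 WAS the min and new value 22 > old min -20. Must rescan other elements to find the new min.
Needs rescan: yes

Answer: yes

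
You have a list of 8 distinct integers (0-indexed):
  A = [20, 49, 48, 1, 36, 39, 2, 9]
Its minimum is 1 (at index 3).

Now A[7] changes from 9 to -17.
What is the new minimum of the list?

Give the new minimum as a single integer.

Old min = 1 (at index 3)
Change: A[7] 9 -> -17
Changed element was NOT the old min.
  New min = min(old_min, new_val) = min(1, -17) = -17

Answer: -17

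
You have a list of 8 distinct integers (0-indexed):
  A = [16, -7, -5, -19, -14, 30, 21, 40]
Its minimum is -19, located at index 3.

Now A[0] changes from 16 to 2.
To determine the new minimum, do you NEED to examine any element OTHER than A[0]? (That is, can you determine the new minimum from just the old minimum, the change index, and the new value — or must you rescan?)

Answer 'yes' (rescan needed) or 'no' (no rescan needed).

Answer: no

Derivation:
Old min = -19 at index 3
Change at index 0: 16 -> 2
Index 0 was NOT the min. New min = min(-19, 2). No rescan of other elements needed.
Needs rescan: no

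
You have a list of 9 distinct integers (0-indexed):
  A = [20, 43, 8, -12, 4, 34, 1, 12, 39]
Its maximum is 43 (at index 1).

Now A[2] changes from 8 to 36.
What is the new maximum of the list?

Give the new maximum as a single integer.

Answer: 43

Derivation:
Old max = 43 (at index 1)
Change: A[2] 8 -> 36
Changed element was NOT the old max.
  New max = max(old_max, new_val) = max(43, 36) = 43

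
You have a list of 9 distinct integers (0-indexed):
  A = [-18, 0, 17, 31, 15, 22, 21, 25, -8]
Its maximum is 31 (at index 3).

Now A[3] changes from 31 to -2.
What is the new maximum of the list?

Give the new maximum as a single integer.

Old max = 31 (at index 3)
Change: A[3] 31 -> -2
Changed element WAS the max -> may need rescan.
  Max of remaining elements: 25
  New max = max(-2, 25) = 25

Answer: 25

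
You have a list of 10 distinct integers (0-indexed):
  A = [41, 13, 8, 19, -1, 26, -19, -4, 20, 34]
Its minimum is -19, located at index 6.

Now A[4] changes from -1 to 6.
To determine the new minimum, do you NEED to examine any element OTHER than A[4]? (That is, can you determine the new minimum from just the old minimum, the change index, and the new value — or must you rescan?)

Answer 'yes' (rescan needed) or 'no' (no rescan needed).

Old min = -19 at index 6
Change at index 4: -1 -> 6
Index 4 was NOT the min. New min = min(-19, 6). No rescan of other elements needed.
Needs rescan: no

Answer: no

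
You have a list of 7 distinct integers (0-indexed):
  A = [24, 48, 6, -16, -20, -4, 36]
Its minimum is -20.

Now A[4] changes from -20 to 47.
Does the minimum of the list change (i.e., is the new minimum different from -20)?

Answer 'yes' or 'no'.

Answer: yes

Derivation:
Old min = -20
Change: A[4] -20 -> 47
Changed element was the min; new min must be rechecked.
New min = -16; changed? yes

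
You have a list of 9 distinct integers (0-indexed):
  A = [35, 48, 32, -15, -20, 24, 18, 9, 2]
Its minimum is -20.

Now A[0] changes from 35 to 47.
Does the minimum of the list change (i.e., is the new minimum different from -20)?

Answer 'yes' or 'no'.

Answer: no

Derivation:
Old min = -20
Change: A[0] 35 -> 47
Changed element was NOT the min; min changes only if 47 < -20.
New min = -20; changed? no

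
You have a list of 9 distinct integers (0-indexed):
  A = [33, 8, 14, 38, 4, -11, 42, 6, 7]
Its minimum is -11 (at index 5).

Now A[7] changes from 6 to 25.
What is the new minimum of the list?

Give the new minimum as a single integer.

Answer: -11

Derivation:
Old min = -11 (at index 5)
Change: A[7] 6 -> 25
Changed element was NOT the old min.
  New min = min(old_min, new_val) = min(-11, 25) = -11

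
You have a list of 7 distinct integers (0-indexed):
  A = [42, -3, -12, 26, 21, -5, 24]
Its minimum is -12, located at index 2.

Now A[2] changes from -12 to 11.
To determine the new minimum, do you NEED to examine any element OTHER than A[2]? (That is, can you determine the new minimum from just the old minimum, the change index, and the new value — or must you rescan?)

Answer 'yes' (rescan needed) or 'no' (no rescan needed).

Old min = -12 at index 2
Change at index 2: -12 -> 11
Index 2 WAS the min and new value 11 > old min -12. Must rescan other elements to find the new min.
Needs rescan: yes

Answer: yes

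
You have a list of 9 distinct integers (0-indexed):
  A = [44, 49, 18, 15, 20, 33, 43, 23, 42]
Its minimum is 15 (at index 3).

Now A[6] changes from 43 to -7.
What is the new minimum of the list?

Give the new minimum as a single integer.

Answer: -7

Derivation:
Old min = 15 (at index 3)
Change: A[6] 43 -> -7
Changed element was NOT the old min.
  New min = min(old_min, new_val) = min(15, -7) = -7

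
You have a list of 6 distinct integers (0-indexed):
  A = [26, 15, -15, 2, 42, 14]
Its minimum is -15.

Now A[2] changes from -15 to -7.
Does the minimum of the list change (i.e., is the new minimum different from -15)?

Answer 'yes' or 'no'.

Old min = -15
Change: A[2] -15 -> -7
Changed element was the min; new min must be rechecked.
New min = -7; changed? yes

Answer: yes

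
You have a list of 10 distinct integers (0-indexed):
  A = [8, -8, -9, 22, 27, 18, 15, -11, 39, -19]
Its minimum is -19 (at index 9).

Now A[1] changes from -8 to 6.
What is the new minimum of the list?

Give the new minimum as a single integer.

Answer: -19

Derivation:
Old min = -19 (at index 9)
Change: A[1] -8 -> 6
Changed element was NOT the old min.
  New min = min(old_min, new_val) = min(-19, 6) = -19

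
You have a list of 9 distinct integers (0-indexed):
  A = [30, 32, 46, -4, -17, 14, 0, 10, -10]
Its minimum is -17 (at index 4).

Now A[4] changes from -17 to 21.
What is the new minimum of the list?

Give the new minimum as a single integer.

Old min = -17 (at index 4)
Change: A[4] -17 -> 21
Changed element WAS the min. Need to check: is 21 still <= all others?
  Min of remaining elements: -10
  New min = min(21, -10) = -10

Answer: -10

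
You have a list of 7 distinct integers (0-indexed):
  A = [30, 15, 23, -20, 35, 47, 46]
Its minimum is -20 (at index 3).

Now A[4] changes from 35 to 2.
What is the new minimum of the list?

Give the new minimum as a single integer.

Old min = -20 (at index 3)
Change: A[4] 35 -> 2
Changed element was NOT the old min.
  New min = min(old_min, new_val) = min(-20, 2) = -20

Answer: -20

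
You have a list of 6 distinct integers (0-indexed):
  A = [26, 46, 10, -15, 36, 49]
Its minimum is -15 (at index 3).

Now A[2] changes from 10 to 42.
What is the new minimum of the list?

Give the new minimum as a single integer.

Answer: -15

Derivation:
Old min = -15 (at index 3)
Change: A[2] 10 -> 42
Changed element was NOT the old min.
  New min = min(old_min, new_val) = min(-15, 42) = -15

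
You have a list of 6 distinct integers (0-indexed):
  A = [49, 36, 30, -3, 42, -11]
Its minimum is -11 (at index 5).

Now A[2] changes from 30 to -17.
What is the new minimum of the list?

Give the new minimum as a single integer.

Answer: -17

Derivation:
Old min = -11 (at index 5)
Change: A[2] 30 -> -17
Changed element was NOT the old min.
  New min = min(old_min, new_val) = min(-11, -17) = -17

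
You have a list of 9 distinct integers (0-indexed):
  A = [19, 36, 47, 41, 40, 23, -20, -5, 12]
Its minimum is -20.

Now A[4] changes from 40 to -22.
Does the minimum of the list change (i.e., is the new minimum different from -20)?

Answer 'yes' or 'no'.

Answer: yes

Derivation:
Old min = -20
Change: A[4] 40 -> -22
Changed element was NOT the min; min changes only if -22 < -20.
New min = -22; changed? yes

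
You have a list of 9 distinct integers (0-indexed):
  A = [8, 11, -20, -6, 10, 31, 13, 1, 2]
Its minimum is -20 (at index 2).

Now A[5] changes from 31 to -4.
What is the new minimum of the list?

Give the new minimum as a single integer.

Answer: -20

Derivation:
Old min = -20 (at index 2)
Change: A[5] 31 -> -4
Changed element was NOT the old min.
  New min = min(old_min, new_val) = min(-20, -4) = -20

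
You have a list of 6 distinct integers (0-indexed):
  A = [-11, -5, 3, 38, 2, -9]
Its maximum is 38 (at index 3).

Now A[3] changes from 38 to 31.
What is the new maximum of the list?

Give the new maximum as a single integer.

Old max = 38 (at index 3)
Change: A[3] 38 -> 31
Changed element WAS the max -> may need rescan.
  Max of remaining elements: 3
  New max = max(31, 3) = 31

Answer: 31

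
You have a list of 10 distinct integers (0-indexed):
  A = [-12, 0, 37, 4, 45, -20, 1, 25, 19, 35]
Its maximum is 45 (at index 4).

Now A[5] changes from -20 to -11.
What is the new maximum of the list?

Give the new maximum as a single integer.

Answer: 45

Derivation:
Old max = 45 (at index 4)
Change: A[5] -20 -> -11
Changed element was NOT the old max.
  New max = max(old_max, new_val) = max(45, -11) = 45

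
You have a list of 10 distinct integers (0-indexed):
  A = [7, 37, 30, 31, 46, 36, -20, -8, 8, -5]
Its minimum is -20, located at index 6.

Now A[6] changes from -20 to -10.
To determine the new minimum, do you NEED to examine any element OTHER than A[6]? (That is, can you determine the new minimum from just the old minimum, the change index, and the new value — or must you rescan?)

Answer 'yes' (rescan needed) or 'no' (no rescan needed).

Old min = -20 at index 6
Change at index 6: -20 -> -10
Index 6 WAS the min and new value -10 > old min -20. Must rescan other elements to find the new min.
Needs rescan: yes

Answer: yes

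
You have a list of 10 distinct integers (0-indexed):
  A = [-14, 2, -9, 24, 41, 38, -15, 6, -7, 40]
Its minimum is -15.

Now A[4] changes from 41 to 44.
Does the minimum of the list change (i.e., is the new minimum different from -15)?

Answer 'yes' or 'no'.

Answer: no

Derivation:
Old min = -15
Change: A[4] 41 -> 44
Changed element was NOT the min; min changes only if 44 < -15.
New min = -15; changed? no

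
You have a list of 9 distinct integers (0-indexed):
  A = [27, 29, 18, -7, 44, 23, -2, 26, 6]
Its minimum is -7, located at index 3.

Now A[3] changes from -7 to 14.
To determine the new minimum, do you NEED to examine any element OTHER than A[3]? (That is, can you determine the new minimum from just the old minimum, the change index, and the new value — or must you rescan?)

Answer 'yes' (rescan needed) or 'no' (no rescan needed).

Old min = -7 at index 3
Change at index 3: -7 -> 14
Index 3 WAS the min and new value 14 > old min -7. Must rescan other elements to find the new min.
Needs rescan: yes

Answer: yes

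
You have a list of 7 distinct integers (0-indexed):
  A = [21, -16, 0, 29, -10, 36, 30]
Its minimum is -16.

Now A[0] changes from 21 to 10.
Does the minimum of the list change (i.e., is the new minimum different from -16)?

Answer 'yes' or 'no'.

Old min = -16
Change: A[0] 21 -> 10
Changed element was NOT the min; min changes only if 10 < -16.
New min = -16; changed? no

Answer: no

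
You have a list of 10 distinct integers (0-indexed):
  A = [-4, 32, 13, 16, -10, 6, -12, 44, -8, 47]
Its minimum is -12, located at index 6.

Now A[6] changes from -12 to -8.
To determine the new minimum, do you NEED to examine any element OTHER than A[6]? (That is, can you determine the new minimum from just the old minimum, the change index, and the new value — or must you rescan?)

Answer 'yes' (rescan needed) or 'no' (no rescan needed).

Answer: yes

Derivation:
Old min = -12 at index 6
Change at index 6: -12 -> -8
Index 6 WAS the min and new value -8 > old min -12. Must rescan other elements to find the new min.
Needs rescan: yes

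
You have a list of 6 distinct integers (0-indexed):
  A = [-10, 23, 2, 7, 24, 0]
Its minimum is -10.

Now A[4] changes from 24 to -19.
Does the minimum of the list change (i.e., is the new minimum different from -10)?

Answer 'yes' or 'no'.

Old min = -10
Change: A[4] 24 -> -19
Changed element was NOT the min; min changes only if -19 < -10.
New min = -19; changed? yes

Answer: yes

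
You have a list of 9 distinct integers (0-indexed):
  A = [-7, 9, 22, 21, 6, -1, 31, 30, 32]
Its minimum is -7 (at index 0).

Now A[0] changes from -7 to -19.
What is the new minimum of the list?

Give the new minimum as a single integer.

Answer: -19

Derivation:
Old min = -7 (at index 0)
Change: A[0] -7 -> -19
Changed element WAS the min. Need to check: is -19 still <= all others?
  Min of remaining elements: -1
  New min = min(-19, -1) = -19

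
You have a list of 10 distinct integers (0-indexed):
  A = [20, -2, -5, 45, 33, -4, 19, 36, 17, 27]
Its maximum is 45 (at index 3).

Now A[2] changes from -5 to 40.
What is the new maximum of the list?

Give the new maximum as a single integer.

Answer: 45

Derivation:
Old max = 45 (at index 3)
Change: A[2] -5 -> 40
Changed element was NOT the old max.
  New max = max(old_max, new_val) = max(45, 40) = 45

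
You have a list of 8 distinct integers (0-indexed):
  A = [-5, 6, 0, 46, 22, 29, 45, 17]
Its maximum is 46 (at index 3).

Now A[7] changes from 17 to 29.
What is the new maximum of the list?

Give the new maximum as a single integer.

Old max = 46 (at index 3)
Change: A[7] 17 -> 29
Changed element was NOT the old max.
  New max = max(old_max, new_val) = max(46, 29) = 46

Answer: 46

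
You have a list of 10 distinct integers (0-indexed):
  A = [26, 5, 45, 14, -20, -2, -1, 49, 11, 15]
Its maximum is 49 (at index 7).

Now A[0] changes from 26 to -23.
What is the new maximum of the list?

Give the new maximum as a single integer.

Answer: 49

Derivation:
Old max = 49 (at index 7)
Change: A[0] 26 -> -23
Changed element was NOT the old max.
  New max = max(old_max, new_val) = max(49, -23) = 49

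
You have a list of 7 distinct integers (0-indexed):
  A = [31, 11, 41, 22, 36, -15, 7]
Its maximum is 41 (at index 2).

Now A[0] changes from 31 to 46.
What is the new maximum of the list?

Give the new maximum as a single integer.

Answer: 46

Derivation:
Old max = 41 (at index 2)
Change: A[0] 31 -> 46
Changed element was NOT the old max.
  New max = max(old_max, new_val) = max(41, 46) = 46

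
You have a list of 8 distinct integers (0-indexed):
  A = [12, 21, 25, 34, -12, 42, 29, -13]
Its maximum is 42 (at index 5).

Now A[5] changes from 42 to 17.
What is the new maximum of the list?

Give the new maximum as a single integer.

Answer: 34

Derivation:
Old max = 42 (at index 5)
Change: A[5] 42 -> 17
Changed element WAS the max -> may need rescan.
  Max of remaining elements: 34
  New max = max(17, 34) = 34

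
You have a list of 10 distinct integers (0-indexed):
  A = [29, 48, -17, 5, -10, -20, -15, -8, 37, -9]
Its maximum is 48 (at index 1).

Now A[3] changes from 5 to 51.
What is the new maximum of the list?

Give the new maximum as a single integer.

Answer: 51

Derivation:
Old max = 48 (at index 1)
Change: A[3] 5 -> 51
Changed element was NOT the old max.
  New max = max(old_max, new_val) = max(48, 51) = 51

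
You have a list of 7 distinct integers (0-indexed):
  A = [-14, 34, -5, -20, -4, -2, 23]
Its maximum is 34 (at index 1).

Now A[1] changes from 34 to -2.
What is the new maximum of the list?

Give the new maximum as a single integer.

Old max = 34 (at index 1)
Change: A[1] 34 -> -2
Changed element WAS the max -> may need rescan.
  Max of remaining elements: 23
  New max = max(-2, 23) = 23

Answer: 23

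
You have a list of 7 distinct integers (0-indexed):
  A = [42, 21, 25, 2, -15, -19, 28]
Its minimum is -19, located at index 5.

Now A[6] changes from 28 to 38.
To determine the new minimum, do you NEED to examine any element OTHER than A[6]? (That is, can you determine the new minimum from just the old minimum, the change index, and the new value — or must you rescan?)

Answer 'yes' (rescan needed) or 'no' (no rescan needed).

Old min = -19 at index 5
Change at index 6: 28 -> 38
Index 6 was NOT the min. New min = min(-19, 38). No rescan of other elements needed.
Needs rescan: no

Answer: no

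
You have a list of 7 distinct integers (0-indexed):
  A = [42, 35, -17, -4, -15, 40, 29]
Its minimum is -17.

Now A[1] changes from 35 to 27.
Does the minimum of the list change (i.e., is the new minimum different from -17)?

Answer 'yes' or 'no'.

Answer: no

Derivation:
Old min = -17
Change: A[1] 35 -> 27
Changed element was NOT the min; min changes only if 27 < -17.
New min = -17; changed? no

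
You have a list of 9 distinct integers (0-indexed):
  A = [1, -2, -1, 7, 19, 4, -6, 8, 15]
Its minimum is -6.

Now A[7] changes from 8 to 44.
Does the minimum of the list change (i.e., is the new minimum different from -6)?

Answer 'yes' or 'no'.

Old min = -6
Change: A[7] 8 -> 44
Changed element was NOT the min; min changes only if 44 < -6.
New min = -6; changed? no

Answer: no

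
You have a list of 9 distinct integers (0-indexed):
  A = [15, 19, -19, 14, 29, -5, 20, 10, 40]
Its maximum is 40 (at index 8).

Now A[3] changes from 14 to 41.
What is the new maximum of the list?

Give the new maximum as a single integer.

Answer: 41

Derivation:
Old max = 40 (at index 8)
Change: A[3] 14 -> 41
Changed element was NOT the old max.
  New max = max(old_max, new_val) = max(40, 41) = 41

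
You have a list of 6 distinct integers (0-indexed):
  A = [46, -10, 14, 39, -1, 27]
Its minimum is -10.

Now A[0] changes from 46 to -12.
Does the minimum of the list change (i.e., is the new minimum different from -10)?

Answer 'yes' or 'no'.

Answer: yes

Derivation:
Old min = -10
Change: A[0] 46 -> -12
Changed element was NOT the min; min changes only if -12 < -10.
New min = -12; changed? yes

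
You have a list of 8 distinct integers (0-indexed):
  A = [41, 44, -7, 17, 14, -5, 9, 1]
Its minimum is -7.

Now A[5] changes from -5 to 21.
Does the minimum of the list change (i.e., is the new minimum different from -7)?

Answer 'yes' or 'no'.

Answer: no

Derivation:
Old min = -7
Change: A[5] -5 -> 21
Changed element was NOT the min; min changes only if 21 < -7.
New min = -7; changed? no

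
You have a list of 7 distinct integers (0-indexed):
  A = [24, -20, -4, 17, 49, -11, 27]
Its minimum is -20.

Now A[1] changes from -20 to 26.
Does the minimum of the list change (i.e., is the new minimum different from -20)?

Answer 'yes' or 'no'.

Old min = -20
Change: A[1] -20 -> 26
Changed element was the min; new min must be rechecked.
New min = -11; changed? yes

Answer: yes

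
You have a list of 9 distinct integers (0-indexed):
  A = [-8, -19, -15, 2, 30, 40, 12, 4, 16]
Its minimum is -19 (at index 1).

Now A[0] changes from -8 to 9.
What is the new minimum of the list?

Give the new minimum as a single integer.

Answer: -19

Derivation:
Old min = -19 (at index 1)
Change: A[0] -8 -> 9
Changed element was NOT the old min.
  New min = min(old_min, new_val) = min(-19, 9) = -19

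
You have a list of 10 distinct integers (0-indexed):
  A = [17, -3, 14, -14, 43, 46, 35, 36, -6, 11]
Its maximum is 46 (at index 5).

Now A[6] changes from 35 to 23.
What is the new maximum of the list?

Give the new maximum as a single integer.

Answer: 46

Derivation:
Old max = 46 (at index 5)
Change: A[6] 35 -> 23
Changed element was NOT the old max.
  New max = max(old_max, new_val) = max(46, 23) = 46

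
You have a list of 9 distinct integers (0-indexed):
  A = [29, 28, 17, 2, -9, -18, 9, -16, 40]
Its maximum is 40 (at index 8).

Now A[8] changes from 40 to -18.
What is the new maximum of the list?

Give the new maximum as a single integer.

Old max = 40 (at index 8)
Change: A[8] 40 -> -18
Changed element WAS the max -> may need rescan.
  Max of remaining elements: 29
  New max = max(-18, 29) = 29

Answer: 29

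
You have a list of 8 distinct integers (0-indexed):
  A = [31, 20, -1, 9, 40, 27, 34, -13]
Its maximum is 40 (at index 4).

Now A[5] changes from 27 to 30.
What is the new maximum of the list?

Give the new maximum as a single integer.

Answer: 40

Derivation:
Old max = 40 (at index 4)
Change: A[5] 27 -> 30
Changed element was NOT the old max.
  New max = max(old_max, new_val) = max(40, 30) = 40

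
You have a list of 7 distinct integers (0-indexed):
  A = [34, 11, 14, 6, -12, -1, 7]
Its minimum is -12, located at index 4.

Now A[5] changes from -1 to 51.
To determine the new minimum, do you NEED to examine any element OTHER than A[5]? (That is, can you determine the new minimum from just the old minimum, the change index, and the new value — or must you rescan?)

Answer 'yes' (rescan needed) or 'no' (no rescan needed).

Answer: no

Derivation:
Old min = -12 at index 4
Change at index 5: -1 -> 51
Index 5 was NOT the min. New min = min(-12, 51). No rescan of other elements needed.
Needs rescan: no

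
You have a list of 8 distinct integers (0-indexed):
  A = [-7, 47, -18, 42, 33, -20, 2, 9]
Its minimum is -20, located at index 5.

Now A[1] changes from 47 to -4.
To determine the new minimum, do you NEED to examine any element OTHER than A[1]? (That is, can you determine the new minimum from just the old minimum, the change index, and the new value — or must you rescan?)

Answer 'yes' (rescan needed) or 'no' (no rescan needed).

Old min = -20 at index 5
Change at index 1: 47 -> -4
Index 1 was NOT the min. New min = min(-20, -4). No rescan of other elements needed.
Needs rescan: no

Answer: no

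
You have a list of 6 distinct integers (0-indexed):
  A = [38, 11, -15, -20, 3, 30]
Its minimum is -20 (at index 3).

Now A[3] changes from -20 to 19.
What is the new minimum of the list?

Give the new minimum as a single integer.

Answer: -15

Derivation:
Old min = -20 (at index 3)
Change: A[3] -20 -> 19
Changed element WAS the min. Need to check: is 19 still <= all others?
  Min of remaining elements: -15
  New min = min(19, -15) = -15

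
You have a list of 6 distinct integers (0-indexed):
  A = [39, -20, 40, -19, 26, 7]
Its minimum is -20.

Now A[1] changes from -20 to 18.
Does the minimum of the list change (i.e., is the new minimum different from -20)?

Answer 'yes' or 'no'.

Answer: yes

Derivation:
Old min = -20
Change: A[1] -20 -> 18
Changed element was the min; new min must be rechecked.
New min = -19; changed? yes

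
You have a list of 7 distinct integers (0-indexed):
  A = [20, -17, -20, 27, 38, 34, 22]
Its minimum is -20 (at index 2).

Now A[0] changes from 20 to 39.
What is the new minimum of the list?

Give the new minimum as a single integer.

Old min = -20 (at index 2)
Change: A[0] 20 -> 39
Changed element was NOT the old min.
  New min = min(old_min, new_val) = min(-20, 39) = -20

Answer: -20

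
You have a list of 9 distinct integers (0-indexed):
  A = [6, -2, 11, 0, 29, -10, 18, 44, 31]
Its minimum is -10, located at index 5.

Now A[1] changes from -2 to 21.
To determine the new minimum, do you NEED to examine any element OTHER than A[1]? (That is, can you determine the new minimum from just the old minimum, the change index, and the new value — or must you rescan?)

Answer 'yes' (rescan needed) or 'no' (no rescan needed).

Answer: no

Derivation:
Old min = -10 at index 5
Change at index 1: -2 -> 21
Index 1 was NOT the min. New min = min(-10, 21). No rescan of other elements needed.
Needs rescan: no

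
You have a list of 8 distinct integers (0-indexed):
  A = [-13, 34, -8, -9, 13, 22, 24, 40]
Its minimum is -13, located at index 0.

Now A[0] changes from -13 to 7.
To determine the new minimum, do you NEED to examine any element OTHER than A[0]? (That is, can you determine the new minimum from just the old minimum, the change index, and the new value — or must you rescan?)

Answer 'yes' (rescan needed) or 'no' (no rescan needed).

Old min = -13 at index 0
Change at index 0: -13 -> 7
Index 0 WAS the min and new value 7 > old min -13. Must rescan other elements to find the new min.
Needs rescan: yes

Answer: yes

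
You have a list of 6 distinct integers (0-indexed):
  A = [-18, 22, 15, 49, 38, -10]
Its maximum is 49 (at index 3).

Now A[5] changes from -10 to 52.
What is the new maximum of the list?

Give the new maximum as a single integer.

Old max = 49 (at index 3)
Change: A[5] -10 -> 52
Changed element was NOT the old max.
  New max = max(old_max, new_val) = max(49, 52) = 52

Answer: 52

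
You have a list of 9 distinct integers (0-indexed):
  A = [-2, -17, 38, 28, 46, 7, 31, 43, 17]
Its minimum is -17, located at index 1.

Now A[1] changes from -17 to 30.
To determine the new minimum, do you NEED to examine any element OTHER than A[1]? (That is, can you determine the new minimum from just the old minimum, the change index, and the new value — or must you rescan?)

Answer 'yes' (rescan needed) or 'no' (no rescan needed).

Old min = -17 at index 1
Change at index 1: -17 -> 30
Index 1 WAS the min and new value 30 > old min -17. Must rescan other elements to find the new min.
Needs rescan: yes

Answer: yes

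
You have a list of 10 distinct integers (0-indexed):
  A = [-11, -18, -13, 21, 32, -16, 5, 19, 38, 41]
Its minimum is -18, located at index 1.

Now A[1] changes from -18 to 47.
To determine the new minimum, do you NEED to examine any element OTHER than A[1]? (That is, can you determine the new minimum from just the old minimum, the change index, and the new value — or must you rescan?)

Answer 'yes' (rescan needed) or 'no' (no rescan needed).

Old min = -18 at index 1
Change at index 1: -18 -> 47
Index 1 WAS the min and new value 47 > old min -18. Must rescan other elements to find the new min.
Needs rescan: yes

Answer: yes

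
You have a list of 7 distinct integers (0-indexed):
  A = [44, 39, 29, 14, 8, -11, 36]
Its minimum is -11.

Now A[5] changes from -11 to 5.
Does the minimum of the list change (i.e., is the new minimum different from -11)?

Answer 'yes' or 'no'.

Answer: yes

Derivation:
Old min = -11
Change: A[5] -11 -> 5
Changed element was the min; new min must be rechecked.
New min = 5; changed? yes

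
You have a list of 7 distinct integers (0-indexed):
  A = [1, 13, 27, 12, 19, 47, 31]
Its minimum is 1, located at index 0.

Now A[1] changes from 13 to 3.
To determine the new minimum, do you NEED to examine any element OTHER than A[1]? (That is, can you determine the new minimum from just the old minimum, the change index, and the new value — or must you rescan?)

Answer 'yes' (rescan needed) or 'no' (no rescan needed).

Old min = 1 at index 0
Change at index 1: 13 -> 3
Index 1 was NOT the min. New min = min(1, 3). No rescan of other elements needed.
Needs rescan: no

Answer: no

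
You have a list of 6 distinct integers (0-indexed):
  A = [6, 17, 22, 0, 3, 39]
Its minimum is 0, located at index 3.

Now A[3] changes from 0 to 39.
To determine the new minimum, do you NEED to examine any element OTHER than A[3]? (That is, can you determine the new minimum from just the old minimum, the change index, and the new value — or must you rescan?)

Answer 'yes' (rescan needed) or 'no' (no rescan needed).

Old min = 0 at index 3
Change at index 3: 0 -> 39
Index 3 WAS the min and new value 39 > old min 0. Must rescan other elements to find the new min.
Needs rescan: yes

Answer: yes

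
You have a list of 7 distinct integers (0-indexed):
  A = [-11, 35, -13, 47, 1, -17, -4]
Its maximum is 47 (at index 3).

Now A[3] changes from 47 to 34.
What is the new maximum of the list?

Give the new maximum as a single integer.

Answer: 35

Derivation:
Old max = 47 (at index 3)
Change: A[3] 47 -> 34
Changed element WAS the max -> may need rescan.
  Max of remaining elements: 35
  New max = max(34, 35) = 35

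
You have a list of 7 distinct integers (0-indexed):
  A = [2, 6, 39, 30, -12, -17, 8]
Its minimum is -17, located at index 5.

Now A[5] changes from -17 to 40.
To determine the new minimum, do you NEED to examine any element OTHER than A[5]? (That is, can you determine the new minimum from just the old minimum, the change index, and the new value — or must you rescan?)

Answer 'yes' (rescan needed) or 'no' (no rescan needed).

Old min = -17 at index 5
Change at index 5: -17 -> 40
Index 5 WAS the min and new value 40 > old min -17. Must rescan other elements to find the new min.
Needs rescan: yes

Answer: yes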